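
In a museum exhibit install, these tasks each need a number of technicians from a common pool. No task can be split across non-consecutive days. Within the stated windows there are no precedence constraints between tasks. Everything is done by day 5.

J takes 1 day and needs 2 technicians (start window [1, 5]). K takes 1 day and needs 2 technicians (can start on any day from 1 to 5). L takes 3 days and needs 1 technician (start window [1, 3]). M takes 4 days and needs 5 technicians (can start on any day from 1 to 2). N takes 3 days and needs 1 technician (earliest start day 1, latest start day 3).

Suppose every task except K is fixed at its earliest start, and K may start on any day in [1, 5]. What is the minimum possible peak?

9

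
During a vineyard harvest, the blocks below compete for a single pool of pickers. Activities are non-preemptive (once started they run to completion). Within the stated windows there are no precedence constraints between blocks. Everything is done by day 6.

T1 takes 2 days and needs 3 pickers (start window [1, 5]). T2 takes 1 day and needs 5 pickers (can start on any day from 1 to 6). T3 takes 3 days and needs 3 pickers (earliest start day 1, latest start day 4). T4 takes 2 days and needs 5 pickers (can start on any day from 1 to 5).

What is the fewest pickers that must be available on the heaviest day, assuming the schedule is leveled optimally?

Early-start (T1@1, T2@1, T3@1, T4@1) gives peak 16: d1:16  d2:11  d3:3  d4:0  d5:0  d6:0.
Shift T2→4, T4→5.
Schedule T1@1, T2@4, T3@1, T4@5: d1:6  d2:6  d3:3  d4:5  d5:5  d6:5 — peak 6.

6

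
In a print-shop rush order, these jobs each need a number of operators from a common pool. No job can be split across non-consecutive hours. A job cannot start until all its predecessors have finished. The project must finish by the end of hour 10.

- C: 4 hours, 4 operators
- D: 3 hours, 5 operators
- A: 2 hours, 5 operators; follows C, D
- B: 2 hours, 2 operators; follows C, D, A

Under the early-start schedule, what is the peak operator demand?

9

Early-start schedule: C@1, D@1, A@5, B@7.
Load per hour: hour 1: 9, hour 2: 9, hour 3: 9, hour 4: 4, hour 5: 5, hour 6: 5, hour 7: 2, hour 8: 2, hour 9: 0, hour 10: 0.
Peak is 9.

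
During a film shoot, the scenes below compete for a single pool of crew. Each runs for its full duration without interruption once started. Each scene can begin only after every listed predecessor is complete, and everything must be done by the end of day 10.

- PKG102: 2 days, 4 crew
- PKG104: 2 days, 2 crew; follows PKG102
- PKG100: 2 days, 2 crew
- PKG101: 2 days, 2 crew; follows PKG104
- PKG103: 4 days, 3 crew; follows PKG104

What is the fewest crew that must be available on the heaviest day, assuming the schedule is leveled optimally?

Early-start (PKG102@1, PKG104@3, PKG100@1, PKG101@5, PKG103@5) gives peak 6: d1:6  d2:6  d3:2  d4:2  d5:5  d6:5  d7:3  d8:3  d9:0  d10:0.
Shift PKG100→3, PKG103→7.
Schedule PKG102@1, PKG104@3, PKG100@3, PKG101@5, PKG103@7: d1:4  d2:4  d3:4  d4:4  d5:2  d6:2  d7:3  d8:3  d9:3  d10:3 — peak 4.
Total crew member-days = 32 over 10 days ⇒ peak ≥ ⌈32/10⌉ = 4, so 4 is optimal.

4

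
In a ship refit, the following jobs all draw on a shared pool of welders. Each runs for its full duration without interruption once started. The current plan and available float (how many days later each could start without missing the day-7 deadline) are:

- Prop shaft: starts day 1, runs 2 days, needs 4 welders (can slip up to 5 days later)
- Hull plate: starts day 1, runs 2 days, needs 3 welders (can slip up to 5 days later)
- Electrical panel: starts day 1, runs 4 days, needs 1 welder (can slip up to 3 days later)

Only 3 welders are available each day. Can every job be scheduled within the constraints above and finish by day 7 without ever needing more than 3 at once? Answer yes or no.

The minimum achievable peak is 4; 3 < 4, so no feasible schedule stays within the cap.

no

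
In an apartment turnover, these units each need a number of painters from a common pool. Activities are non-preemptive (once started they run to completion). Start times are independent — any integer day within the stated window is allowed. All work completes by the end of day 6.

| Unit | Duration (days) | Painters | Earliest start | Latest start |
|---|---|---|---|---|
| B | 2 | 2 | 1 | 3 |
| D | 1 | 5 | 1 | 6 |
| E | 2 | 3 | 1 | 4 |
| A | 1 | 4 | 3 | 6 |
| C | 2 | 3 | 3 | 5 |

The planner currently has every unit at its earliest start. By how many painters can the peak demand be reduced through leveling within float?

5

Early-start peak: d1:10  d2:5  d3:7  d4:3  d5:0  d6:0 ⇒ 10.
Leveled (B@1, D@3, E@1, A@4, C@5): d1:5  d2:5  d3:5  d4:4  d5:3  d6:3 ⇒ 5.
Reduction 10 − 5 = 5.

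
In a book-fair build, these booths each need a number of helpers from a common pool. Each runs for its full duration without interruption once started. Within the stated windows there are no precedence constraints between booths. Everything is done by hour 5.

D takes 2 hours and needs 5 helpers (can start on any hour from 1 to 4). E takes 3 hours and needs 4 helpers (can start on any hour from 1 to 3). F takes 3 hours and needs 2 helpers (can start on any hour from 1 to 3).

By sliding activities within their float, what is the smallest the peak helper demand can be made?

Early-start (D@1, E@1, F@1) gives peak 11: h1:11  h2:11  h3:6  h4:0  h5:0.
Shift E→3, F→3.
Schedule D@1, E@3, F@3: h1:5  h2:5  h3:6  h4:6  h5:6 — peak 6.
Total helper-hours = 28 over 5 hours ⇒ peak ≥ ⌈28/5⌉ = 6, so 6 is optimal.

6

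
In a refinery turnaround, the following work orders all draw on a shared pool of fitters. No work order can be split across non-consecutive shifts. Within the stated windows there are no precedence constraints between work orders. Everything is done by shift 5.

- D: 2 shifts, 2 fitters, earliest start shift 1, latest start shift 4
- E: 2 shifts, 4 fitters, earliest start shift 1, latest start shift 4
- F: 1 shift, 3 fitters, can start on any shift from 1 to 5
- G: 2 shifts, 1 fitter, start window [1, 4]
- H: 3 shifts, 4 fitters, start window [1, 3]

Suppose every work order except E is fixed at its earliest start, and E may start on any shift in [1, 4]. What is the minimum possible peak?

10

E@1: s1:14  s2:11  s3:4  s4:0  s5:0 → peak 14
E@2: s1:10  s2:11  s3:8  s4:0  s5:0 → peak 11
E@3: s1:10  s2:7  s3:8  s4:4  s5:0 → peak 10
E@4: s1:10  s2:7  s3:4  s4:4  s5:4 → peak 10
Best is E@3, peak 10.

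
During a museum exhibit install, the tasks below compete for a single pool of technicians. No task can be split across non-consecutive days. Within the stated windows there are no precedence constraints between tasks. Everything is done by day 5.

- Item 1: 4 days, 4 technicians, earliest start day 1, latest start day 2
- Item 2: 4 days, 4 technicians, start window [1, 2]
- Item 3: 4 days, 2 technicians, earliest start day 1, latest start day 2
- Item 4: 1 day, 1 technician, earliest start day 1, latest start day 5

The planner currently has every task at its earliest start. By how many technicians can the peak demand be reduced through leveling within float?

1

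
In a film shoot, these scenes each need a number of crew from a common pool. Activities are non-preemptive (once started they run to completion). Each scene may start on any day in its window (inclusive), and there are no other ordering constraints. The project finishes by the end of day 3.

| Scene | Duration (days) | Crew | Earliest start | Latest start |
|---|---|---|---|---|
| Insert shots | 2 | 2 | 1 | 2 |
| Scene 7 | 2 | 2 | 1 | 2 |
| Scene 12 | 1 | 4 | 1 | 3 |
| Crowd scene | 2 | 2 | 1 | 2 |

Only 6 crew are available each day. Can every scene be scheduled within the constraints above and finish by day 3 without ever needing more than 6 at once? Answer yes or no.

yes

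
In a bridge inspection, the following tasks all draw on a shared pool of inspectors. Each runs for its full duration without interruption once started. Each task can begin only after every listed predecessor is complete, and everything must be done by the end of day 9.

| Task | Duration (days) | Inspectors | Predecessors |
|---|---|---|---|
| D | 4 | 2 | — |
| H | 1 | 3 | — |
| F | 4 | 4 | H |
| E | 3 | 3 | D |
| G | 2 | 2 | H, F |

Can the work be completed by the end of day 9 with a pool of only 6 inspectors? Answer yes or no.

Schedule D@1, H@1, F@2, E@6, G@6: d1:5  d2:6  d3:6  d4:6  d5:4  d6:5  d7:5  d8:3  d9:0 — peak 6 ≤ 6.

yes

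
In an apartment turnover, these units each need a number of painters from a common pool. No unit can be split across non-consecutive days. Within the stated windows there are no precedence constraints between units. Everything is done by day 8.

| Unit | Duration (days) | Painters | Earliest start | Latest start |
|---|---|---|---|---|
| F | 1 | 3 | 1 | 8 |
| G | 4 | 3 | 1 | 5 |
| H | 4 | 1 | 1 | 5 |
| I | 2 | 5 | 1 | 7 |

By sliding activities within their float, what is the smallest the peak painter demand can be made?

5

Early-start (F@1, G@1, H@1, I@1) gives peak 12: d1:12  d2:9  d3:4  d4:4  d5:0  d6:0  d7:0  d8:0.
Shift G→2, I→6.
Schedule F@1, G@2, H@1, I@6: d1:4  d2:4  d3:4  d4:4  d5:3  d6:5  d7:5  d8:0 — peak 5.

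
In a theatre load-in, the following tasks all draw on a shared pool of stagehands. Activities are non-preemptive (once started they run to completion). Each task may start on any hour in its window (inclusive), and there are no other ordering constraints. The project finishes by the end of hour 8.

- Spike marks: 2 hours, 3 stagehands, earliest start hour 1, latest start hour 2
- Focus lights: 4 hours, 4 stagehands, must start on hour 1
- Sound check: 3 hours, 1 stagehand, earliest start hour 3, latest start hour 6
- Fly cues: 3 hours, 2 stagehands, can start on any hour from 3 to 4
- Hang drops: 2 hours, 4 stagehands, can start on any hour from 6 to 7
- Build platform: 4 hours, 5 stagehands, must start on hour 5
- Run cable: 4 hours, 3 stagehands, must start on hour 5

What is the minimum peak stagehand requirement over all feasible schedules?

Schedule Spike marks@1, Focus lights@1, Sound check@3, Fly cues@3, Hang drops@6, Build platform@5, Run cable@5: h1:7  h2:7  h3:7  h4:7  h5:11  h6:12  h7:12  h8:8 — peak 12.

12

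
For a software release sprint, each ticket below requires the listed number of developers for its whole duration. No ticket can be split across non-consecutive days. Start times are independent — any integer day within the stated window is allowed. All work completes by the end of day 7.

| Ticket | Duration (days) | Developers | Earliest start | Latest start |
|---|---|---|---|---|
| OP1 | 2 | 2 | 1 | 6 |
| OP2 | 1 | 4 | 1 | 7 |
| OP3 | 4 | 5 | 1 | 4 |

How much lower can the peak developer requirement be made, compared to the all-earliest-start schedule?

Early-start peak: d1:11  d2:7  d3:5  d4:5  d5:0  d6:0  d7:0 ⇒ 11.
Leveled (OP1@1, OP2@3, OP3@4): d1:2  d2:2  d3:4  d4:5  d5:5  d6:5  d7:5 ⇒ 5.
Reduction 11 − 5 = 6.

6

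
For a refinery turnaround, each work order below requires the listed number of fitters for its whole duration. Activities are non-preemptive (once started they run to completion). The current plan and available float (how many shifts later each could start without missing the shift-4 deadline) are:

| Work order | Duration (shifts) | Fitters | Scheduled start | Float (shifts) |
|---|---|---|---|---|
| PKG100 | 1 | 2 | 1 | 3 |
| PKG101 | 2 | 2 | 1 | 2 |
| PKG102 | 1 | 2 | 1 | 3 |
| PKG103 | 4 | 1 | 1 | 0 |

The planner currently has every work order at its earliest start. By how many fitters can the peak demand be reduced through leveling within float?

4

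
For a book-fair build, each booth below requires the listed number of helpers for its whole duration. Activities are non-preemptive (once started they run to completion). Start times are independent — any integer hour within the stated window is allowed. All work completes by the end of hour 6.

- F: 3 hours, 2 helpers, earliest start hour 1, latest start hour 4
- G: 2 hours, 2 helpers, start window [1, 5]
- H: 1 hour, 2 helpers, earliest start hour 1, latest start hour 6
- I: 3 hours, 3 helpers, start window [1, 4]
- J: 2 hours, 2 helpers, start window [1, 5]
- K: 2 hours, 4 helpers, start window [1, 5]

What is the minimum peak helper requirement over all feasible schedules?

6

Early-start (F@1, G@1, H@1, I@1, J@1, K@1) gives peak 15: h1:15  h2:13  h3:5  h4:0  h5:0  h6:0.
Shift G→3, H→3, I→4, J→5.
Schedule F@1, G@3, H@3, I@4, J@5, K@1: h1:6  h2:6  h3:6  h4:5  h5:5  h6:5 — peak 6.
Total helper-hours = 33 over 6 hours ⇒ peak ≥ ⌈33/6⌉ = 6, so 6 is optimal.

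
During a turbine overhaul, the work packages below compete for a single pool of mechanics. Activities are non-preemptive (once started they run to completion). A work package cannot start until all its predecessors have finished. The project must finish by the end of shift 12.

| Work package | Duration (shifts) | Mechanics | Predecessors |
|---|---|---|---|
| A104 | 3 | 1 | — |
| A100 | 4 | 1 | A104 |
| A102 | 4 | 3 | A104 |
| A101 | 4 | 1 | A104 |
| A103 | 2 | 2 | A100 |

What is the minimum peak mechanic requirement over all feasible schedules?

4

Early-start (A104@1, A100@4, A102@4, A101@4, A103@8) gives peak 5: s1:1  s2:1  s3:1  s4:5  s5:5  s6:5  s7:5  s8:2  s9:2  s10:0  s11:0  s12:0.
Shift A101→8.
Schedule A104@1, A100@4, A102@4, A101@8, A103@8: s1:1  s2:1  s3:1  s4:4  s5:4  s6:4  s7:4  s8:3  s9:3  s10:1  s11:1  s12:0 — peak 4.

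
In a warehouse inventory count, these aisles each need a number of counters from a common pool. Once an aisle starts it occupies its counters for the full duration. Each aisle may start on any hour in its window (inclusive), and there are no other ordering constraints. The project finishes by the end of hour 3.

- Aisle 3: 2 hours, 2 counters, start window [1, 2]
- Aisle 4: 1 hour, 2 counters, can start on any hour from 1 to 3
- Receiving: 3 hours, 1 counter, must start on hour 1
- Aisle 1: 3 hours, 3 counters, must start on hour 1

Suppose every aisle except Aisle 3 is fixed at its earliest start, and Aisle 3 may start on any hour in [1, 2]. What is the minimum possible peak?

Aisle 3@1: h1:8  h2:6  h3:4 → peak 8
Aisle 3@2: h1:6  h2:6  h3:6 → peak 6
Best is Aisle 3@2, peak 6.

6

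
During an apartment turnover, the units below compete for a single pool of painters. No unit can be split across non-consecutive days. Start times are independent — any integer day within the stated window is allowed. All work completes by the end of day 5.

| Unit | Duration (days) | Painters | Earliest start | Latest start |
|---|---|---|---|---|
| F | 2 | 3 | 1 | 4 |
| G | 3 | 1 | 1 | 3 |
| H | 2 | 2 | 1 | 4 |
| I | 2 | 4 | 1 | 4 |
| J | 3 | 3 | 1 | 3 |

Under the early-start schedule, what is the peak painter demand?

13

Early-start schedule: F@1, G@1, H@1, I@1, J@1.
Load per day: day 1: 13, day 2: 13, day 3: 4, day 4: 0, day 5: 0.
Peak is 13.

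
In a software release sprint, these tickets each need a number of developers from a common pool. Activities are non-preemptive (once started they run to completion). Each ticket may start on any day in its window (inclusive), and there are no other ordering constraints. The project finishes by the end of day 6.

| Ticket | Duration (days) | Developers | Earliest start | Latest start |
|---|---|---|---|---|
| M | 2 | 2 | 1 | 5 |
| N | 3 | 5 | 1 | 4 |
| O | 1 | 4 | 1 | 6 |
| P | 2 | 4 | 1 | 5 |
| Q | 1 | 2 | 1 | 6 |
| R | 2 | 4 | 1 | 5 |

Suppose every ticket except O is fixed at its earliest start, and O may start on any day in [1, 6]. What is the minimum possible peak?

O@1: d1:21  d2:15  d3:5  d4:0  d5:0  d6:0 → peak 21
O@2: d1:17  d2:19  d3:5  d4:0  d5:0  d6:0 → peak 19
O@3: d1:17  d2:15  d3:9  d4:0  d5:0  d6:0 → peak 17
O@4: d1:17  d2:15  d3:5  d4:4  d5:0  d6:0 → peak 17
O@5: d1:17  d2:15  d3:5  d4:0  d5:4  d6:0 → peak 17
O@6: d1:17  d2:15  d3:5  d4:0  d5:0  d6:4 → peak 17
Best is O@3, peak 17.

17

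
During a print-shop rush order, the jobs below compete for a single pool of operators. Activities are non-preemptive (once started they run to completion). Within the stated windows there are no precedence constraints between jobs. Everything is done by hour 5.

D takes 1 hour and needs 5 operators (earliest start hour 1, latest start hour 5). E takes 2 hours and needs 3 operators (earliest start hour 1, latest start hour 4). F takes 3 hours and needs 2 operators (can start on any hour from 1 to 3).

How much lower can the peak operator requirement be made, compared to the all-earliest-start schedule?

5

Early-start peak: h1:10  h2:5  h3:2  h4:0  h5:0 ⇒ 10.
Leveled (D@1, E@2, F@2): h1:5  h2:5  h3:5  h4:2  h5:0 ⇒ 5.
Reduction 10 − 5 = 5.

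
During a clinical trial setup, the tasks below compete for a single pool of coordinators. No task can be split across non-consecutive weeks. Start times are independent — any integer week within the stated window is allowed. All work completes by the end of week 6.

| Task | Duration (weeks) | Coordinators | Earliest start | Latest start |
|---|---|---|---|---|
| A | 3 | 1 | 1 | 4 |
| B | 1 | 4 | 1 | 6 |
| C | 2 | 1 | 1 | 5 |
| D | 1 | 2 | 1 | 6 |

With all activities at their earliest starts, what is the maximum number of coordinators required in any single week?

8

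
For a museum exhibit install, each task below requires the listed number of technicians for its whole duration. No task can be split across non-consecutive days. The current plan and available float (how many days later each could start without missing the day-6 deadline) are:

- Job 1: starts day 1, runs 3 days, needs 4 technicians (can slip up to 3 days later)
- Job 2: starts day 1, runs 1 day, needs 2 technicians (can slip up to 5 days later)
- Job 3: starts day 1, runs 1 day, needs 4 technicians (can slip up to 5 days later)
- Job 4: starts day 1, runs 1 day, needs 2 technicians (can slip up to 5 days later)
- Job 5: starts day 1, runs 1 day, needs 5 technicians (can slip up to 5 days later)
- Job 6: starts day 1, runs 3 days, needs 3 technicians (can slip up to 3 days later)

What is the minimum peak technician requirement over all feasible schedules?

7

Early-start (Job 1@1, Job 2@1, Job 3@1, Job 4@1, Job 5@1, Job 6@1) gives peak 20: d1:20  d2:7  d3:7  d4:0  d5:0  d6:0.
Shift Job 3→4, Job 4→2, Job 5→6, Job 6→3.
Schedule Job 1@1, Job 2@1, Job 3@4, Job 4@2, Job 5@6, Job 6@3: d1:6  d2:6  d3:7  d4:7  d5:3  d6:5 — peak 7.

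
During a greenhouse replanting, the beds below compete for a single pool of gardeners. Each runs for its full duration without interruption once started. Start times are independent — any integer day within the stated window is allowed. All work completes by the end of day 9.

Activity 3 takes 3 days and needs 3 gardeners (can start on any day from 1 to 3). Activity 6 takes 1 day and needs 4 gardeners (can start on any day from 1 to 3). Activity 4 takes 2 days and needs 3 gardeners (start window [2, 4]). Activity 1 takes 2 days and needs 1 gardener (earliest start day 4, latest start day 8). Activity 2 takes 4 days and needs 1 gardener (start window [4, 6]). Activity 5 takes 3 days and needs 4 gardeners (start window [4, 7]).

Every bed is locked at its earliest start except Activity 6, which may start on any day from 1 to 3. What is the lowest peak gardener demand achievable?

7

Activity 6@1: d1:7  d2:6  d3:6  d4:6  d5:6  d6:5  d7:1  d8:0  d9:0 → peak 7
Activity 6@2: d1:3  d2:10  d3:6  d4:6  d5:6  d6:5  d7:1  d8:0  d9:0 → peak 10
Activity 6@3: d1:3  d2:6  d3:10  d4:6  d5:6  d6:5  d7:1  d8:0  d9:0 → peak 10
Best is Activity 6@1, peak 7.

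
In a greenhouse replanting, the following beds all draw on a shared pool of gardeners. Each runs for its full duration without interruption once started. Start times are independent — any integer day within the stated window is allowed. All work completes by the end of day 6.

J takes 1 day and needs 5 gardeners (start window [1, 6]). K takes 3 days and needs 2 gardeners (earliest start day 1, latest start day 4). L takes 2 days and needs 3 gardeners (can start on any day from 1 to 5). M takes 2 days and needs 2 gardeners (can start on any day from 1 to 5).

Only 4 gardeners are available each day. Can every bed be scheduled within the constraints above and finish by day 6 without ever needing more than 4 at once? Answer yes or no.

no

The minimum achievable peak is 5; 4 < 5, so no feasible schedule stays within the cap.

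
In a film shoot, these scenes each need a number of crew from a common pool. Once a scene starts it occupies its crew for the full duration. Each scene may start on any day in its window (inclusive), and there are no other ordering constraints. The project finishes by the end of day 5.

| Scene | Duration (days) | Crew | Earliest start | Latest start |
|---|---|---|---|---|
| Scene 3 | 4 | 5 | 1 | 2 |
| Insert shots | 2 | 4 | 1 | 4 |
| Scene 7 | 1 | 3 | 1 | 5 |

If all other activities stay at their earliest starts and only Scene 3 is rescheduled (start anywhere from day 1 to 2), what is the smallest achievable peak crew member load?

Scene 3@1: d1:12  d2:9  d3:5  d4:5  d5:0 → peak 12
Scene 3@2: d1:7  d2:9  d3:5  d4:5  d5:5 → peak 9
Best is Scene 3@2, peak 9.

9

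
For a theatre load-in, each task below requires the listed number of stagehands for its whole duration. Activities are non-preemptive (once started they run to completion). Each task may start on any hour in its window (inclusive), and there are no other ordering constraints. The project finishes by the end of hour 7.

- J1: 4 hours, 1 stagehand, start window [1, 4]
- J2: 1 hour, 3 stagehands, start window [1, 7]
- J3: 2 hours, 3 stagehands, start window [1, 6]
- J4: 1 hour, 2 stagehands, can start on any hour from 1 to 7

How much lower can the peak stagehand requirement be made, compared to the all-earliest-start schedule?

Early-start peak: h1:9  h2:4  h3:1  h4:1  h5:0  h6:0  h7:0 ⇒ 9.
Leveled (J1@1, J2@5, J3@6, J4@1): h1:3  h2:1  h3:1  h4:1  h5:3  h6:3  h7:3 ⇒ 3.
Reduction 9 − 3 = 6.

6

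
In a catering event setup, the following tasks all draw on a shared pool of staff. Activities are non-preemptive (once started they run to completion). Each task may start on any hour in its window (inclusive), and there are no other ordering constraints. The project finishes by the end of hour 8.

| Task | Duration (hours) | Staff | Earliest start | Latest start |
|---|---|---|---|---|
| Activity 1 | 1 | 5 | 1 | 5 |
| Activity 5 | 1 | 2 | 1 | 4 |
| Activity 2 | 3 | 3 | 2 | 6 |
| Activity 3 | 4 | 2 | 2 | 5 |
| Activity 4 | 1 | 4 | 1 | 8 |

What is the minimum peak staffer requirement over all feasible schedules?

Early-start (Activity 1@1, Activity 5@1, Activity 2@2, Activity 3@2, Activity 4@1) gives peak 11: h1:11  h2:5  h3:5  h4:5  h5:2  h6:0  h7:0  h8:0.
Shift Activity 5→2, Activity 3→3, Activity 4→7.
Schedule Activity 1@1, Activity 5@2, Activity 2@2, Activity 3@3, Activity 4@7: h1:5  h2:5  h3:5  h4:5  h5:2  h6:2  h7:4  h8:0 — peak 5.

5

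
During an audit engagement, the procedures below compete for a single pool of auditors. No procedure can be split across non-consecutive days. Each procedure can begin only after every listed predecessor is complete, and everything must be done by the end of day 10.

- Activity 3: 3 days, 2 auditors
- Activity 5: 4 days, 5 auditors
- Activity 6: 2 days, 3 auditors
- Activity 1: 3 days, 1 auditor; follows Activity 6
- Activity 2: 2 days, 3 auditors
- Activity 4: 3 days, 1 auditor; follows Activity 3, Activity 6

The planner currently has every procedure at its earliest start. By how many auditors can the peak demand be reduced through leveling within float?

Early-start peak: d1:13  d2:13  d3:8  d4:7  d5:2  d6:1  d7:0  d8:0  d9:0  d10:0 ⇒ 13.
Leveled (Activity 3@1, Activity 5@4, Activity 6@1, Activity 1@8, Activity 2@8, Activity 4@8): d1:5  d2:5  d3:2  d4:5  d5:5  d6:5  d7:5  d8:5  d9:5  d10:2 ⇒ 5.
Reduction 13 − 5 = 8.

8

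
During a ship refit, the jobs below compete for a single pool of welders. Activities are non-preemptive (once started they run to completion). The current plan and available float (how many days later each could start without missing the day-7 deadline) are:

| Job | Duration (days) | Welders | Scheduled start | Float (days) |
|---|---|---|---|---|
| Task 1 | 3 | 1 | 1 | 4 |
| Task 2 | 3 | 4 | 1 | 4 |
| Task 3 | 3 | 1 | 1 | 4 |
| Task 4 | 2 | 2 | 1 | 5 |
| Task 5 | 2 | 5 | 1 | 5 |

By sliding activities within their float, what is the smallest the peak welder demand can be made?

6

Early-start (Task 1@1, Task 2@1, Task 3@1, Task 4@1, Task 5@1) gives peak 13: d1:13  d2:13  d3:6  d4:0  d5:0  d6:0  d7:0.
Shift Task 4→4, Task 5→6.
Schedule Task 1@1, Task 2@1, Task 3@1, Task 4@4, Task 5@6: d1:6  d2:6  d3:6  d4:2  d5:2  d6:5  d7:5 — peak 6.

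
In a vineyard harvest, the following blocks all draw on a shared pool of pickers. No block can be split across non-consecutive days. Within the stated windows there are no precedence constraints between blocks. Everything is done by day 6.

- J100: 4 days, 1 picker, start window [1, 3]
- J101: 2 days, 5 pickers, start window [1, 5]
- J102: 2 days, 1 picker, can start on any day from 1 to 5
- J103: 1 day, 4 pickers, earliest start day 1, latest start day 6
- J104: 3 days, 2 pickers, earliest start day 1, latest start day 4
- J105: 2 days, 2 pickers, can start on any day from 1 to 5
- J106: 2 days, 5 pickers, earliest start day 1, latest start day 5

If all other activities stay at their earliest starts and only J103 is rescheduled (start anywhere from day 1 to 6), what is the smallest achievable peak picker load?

J103@1: d1:20  d2:16  d3:3  d4:1  d5:0  d6:0 → peak 20
J103@2: d1:16  d2:20  d3:3  d4:1  d5:0  d6:0 → peak 20
J103@3: d1:16  d2:16  d3:7  d4:1  d5:0  d6:0 → peak 16
J103@4: d1:16  d2:16  d3:3  d4:5  d5:0  d6:0 → peak 16
J103@5: d1:16  d2:16  d3:3  d4:1  d5:4  d6:0 → peak 16
J103@6: d1:16  d2:16  d3:3  d4:1  d5:0  d6:4 → peak 16
Best is J103@3, peak 16.

16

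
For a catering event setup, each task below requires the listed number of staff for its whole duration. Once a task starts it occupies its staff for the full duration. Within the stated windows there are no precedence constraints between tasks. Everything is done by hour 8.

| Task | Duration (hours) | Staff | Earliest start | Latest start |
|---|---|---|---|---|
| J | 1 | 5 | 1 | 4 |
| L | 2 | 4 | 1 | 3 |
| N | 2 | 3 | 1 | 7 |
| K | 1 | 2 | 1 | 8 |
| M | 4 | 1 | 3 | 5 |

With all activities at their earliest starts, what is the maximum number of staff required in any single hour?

14

Early-start schedule: J@1, L@1, N@1, K@1, M@3.
Load per hour: hour 1: 14, hour 2: 7, hour 3: 1, hour 4: 1, hour 5: 1, hour 6: 1, hour 7: 0, hour 8: 0.
Peak is 14.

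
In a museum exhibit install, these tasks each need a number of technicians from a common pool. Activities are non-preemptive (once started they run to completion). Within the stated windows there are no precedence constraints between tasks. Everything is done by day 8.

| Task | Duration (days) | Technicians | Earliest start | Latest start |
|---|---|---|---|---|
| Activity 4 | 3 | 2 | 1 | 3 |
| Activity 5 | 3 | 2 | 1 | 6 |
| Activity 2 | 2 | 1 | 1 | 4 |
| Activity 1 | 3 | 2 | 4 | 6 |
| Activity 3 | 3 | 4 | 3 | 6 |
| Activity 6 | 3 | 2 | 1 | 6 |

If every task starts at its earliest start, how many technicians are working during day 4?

6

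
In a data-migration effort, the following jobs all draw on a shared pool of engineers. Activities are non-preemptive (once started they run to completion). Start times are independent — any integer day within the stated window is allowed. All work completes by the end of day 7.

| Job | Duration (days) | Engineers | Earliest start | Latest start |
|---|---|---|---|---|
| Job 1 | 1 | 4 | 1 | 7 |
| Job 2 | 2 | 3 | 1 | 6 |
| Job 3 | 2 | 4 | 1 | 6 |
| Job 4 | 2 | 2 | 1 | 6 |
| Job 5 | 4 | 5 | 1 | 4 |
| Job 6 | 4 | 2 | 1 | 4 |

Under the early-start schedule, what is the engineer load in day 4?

7

At early start, day 4 has: Job 5, Job 6.
Demand: 5 + 2 = 7.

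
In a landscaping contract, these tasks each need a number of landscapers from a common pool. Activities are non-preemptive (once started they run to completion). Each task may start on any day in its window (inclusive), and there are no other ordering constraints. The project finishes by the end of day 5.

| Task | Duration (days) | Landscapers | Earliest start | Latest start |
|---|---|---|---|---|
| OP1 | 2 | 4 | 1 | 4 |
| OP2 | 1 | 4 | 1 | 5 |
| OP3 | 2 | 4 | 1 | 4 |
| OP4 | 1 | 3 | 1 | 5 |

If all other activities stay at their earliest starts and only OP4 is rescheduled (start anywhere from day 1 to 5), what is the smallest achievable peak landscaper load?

OP4@1: d1:15  d2:8  d3:0  d4:0  d5:0 → peak 15
OP4@2: d1:12  d2:11  d3:0  d4:0  d5:0 → peak 12
OP4@3: d1:12  d2:8  d3:3  d4:0  d5:0 → peak 12
OP4@4: d1:12  d2:8  d3:0  d4:3  d5:0 → peak 12
OP4@5: d1:12  d2:8  d3:0  d4:0  d5:3 → peak 12
Best is OP4@2, peak 12.

12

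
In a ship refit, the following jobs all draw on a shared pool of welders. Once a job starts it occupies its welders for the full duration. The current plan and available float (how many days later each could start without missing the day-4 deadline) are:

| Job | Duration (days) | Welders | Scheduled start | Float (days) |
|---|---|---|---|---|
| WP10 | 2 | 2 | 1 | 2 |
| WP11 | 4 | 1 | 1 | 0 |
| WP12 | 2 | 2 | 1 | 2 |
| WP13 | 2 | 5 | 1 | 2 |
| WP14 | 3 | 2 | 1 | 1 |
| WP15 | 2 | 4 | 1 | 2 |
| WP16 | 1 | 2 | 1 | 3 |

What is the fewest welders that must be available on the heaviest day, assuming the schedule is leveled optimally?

Early-start (WP10@1, WP11@1, WP12@1, WP13@1, WP14@1, WP15@1, WP16@1) gives peak 18: d1:18  d2:16  d3:3  d4:1.
Shift WP12→3, WP15→3, WP16→4.
Schedule WP10@1, WP11@1, WP12@3, WP13@1, WP14@1, WP15@3, WP16@4: d1:10  d2:10  d3:9  d4:9 — peak 10.
Total welder-days = 38 over 4 days ⇒ peak ≥ ⌈38/4⌉ = 10, so 10 is optimal.

10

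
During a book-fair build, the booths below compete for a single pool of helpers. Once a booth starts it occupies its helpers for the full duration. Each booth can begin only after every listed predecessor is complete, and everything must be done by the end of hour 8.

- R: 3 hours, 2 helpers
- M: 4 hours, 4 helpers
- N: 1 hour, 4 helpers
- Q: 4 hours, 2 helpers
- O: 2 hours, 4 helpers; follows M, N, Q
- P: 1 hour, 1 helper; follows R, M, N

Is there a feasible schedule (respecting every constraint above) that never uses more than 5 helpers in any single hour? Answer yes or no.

Total helper-hours = 43; over 8 hours the average is 43/8 > 5, so some hour must exceed 5.

no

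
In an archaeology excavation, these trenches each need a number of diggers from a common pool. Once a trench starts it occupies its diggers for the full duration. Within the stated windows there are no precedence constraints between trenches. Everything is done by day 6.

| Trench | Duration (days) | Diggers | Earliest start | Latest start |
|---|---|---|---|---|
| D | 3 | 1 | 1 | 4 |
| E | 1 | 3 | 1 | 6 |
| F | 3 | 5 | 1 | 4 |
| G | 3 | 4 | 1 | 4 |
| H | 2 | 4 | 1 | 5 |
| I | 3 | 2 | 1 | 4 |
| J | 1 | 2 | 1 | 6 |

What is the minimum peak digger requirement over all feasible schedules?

9

Early-start (D@1, E@1, F@1, G@1, H@1, I@1, J@1) gives peak 21: d1:21  d2:16  d3:12  d4:0  d5:0  d6:0.
Shift G→4, H→5, I→2, J→4.
Schedule D@1, E@1, F@1, G@4, H@5, I@2, J@4: d1:9  d2:8  d3:8  d4:8  d5:8  d6:8 — peak 9.
Total digger-days = 49 over 6 days ⇒ peak ≥ ⌈49/6⌉ = 9, so 9 is optimal.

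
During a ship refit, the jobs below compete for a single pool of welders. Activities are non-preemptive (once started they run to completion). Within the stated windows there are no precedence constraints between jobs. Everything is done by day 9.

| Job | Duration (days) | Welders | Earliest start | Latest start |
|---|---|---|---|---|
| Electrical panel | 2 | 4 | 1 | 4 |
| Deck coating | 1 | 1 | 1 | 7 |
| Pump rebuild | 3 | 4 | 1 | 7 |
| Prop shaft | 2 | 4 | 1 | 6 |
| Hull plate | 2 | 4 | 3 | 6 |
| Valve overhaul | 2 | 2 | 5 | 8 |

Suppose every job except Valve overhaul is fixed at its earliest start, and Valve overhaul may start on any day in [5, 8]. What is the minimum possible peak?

13

Valve overhaul@5: d1:13  d2:12  d3:8  d4:4  d5:2  d6:2  d7:0  d8:0  d9:0 → peak 13
Valve overhaul@6: d1:13  d2:12  d3:8  d4:4  d5:0  d6:2  d7:2  d8:0  d9:0 → peak 13
Valve overhaul@7: d1:13  d2:12  d3:8  d4:4  d5:0  d6:0  d7:2  d8:2  d9:0 → peak 13
Valve overhaul@8: d1:13  d2:12  d3:8  d4:4  d5:0  d6:0  d7:0  d8:2  d9:2 → peak 13
Best is Valve overhaul@5, peak 13.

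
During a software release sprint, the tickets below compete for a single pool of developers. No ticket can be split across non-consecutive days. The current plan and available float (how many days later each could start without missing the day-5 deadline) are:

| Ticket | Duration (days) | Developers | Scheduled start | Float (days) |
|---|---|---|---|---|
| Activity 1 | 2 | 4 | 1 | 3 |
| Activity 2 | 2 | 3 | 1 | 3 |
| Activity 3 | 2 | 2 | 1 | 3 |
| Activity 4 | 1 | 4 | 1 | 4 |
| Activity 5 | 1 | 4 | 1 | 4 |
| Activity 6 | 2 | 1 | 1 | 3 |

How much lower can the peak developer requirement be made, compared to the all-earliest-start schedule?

11

Early-start peak: d1:18  d2:10  d3:0  d4:0  d5:0 ⇒ 18.
Leveled (Activity 1@1, Activity 2@1, Activity 3@3, Activity 4@3, Activity 5@4, Activity 6@3): d1:7  d2:7  d3:7  d4:7  d5:0 ⇒ 7.
Reduction 18 − 7 = 11.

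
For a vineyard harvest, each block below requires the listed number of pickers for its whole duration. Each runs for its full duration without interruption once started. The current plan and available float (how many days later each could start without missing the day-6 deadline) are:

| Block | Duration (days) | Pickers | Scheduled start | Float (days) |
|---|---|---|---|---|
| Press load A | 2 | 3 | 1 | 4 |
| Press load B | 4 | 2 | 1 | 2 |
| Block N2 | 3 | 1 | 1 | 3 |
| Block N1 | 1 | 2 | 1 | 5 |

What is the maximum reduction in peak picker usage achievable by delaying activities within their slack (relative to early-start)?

4

Early-start peak: d1:8  d2:6  d3:3  d4:2  d5:0  d6:0 ⇒ 8.
Leveled (Press load A@1, Press load B@3, Block N2@1, Block N1@4): d1:4  d2:4  d3:3  d4:4  d5:2  d6:2 ⇒ 4.
Reduction 8 − 4 = 4.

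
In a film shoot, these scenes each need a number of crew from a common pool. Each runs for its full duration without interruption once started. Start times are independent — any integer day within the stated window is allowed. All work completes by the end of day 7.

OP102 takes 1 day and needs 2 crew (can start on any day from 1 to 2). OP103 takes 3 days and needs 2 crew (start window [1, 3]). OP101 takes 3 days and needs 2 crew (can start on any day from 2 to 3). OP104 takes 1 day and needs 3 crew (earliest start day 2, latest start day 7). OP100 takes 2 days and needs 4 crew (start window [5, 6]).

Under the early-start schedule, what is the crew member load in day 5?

At early start, day 5 has: OP100.
Demand: 4 = 4.

4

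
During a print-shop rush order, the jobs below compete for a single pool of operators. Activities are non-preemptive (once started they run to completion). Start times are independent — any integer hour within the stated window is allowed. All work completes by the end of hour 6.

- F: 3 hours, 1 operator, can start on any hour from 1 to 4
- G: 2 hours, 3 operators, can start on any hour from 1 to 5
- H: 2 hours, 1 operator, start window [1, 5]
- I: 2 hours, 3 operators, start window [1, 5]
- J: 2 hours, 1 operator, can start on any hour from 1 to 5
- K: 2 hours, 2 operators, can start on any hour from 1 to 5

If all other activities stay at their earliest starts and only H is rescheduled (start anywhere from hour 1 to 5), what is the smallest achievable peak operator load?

H@1: h1:11  h2:11  h3:1  h4:0  h5:0  h6:0 → peak 11
H@2: h1:10  h2:11  h3:2  h4:0  h5:0  h6:0 → peak 11
H@3: h1:10  h2:10  h3:2  h4:1  h5:0  h6:0 → peak 10
H@4: h1:10  h2:10  h3:1  h4:1  h5:1  h6:0 → peak 10
H@5: h1:10  h2:10  h3:1  h4:0  h5:1  h6:1 → peak 10
Best is H@3, peak 10.

10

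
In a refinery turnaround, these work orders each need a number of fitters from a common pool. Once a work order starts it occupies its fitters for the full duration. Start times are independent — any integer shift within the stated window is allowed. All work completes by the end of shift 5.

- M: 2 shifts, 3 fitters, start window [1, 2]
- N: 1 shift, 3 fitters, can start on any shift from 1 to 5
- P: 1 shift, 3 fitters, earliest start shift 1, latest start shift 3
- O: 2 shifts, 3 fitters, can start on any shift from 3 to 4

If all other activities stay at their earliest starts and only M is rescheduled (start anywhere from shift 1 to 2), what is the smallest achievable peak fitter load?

6

M@1: s1:9  s2:3  s3:3  s4:3  s5:0 → peak 9
M@2: s1:6  s2:3  s3:6  s4:3  s5:0 → peak 6
Best is M@2, peak 6.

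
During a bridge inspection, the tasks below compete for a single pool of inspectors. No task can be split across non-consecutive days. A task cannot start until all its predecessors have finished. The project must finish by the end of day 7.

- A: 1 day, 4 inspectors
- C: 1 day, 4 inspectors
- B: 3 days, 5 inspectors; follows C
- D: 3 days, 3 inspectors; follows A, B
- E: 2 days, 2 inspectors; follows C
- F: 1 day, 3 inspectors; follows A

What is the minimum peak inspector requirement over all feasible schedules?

Early-start (A@1, C@1, B@2, D@5, E@2, F@2) gives peak 10: d1:8  d2:10  d3:7  d4:5  d5:3  d6:3  d7:3.
Shift F→4.
Schedule A@1, C@1, B@2, D@5, E@2, F@4: d1:8  d2:7  d3:7  d4:8  d5:3  d6:3  d7:3 — peak 8.

8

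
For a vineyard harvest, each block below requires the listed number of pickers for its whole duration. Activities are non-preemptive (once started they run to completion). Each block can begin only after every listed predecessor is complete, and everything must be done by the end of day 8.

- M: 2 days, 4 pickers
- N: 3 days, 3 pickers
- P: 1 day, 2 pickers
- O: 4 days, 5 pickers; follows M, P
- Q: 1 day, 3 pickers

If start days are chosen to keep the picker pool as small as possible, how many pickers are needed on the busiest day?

Early-start (M@1, N@1, P@1, O@3, Q@1) gives peak 12: d1:12  d2:7  d3:8  d4:5  d5:5  d6:5  d7:0  d8:0.
Shift P→3, O→4, Q→8.
Schedule M@1, N@1, P@3, O@4, Q@8: d1:7  d2:7  d3:5  d4:5  d5:5  d6:5  d7:5  d8:3 — peak 7.

7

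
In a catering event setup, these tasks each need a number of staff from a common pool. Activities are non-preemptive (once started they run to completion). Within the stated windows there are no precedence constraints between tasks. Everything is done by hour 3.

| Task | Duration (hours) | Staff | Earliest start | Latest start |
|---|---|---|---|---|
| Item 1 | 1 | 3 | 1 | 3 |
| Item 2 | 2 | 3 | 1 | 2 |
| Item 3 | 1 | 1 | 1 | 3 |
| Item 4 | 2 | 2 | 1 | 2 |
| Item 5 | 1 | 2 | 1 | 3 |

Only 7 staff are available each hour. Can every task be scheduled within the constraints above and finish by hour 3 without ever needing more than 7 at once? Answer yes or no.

Schedule Item 1@1, Item 2@1, Item 3@2, Item 4@2, Item 5@3: h1:6  h2:6  h3:4 — peak 6 ≤ 7.

yes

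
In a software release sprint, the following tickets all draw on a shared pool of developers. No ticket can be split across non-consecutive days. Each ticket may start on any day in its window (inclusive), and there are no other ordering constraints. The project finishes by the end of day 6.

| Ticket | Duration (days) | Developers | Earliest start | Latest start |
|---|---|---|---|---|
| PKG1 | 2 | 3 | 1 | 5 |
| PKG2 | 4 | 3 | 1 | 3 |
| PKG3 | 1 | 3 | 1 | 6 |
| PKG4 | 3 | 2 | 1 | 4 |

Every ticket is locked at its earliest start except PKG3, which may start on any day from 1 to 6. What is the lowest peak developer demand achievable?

8

PKG3@1: d1:11  d2:8  d3:5  d4:3  d5:0  d6:0 → peak 11
PKG3@2: d1:8  d2:11  d3:5  d4:3  d5:0  d6:0 → peak 11
PKG3@3: d1:8  d2:8  d3:8  d4:3  d5:0  d6:0 → peak 8
PKG3@4: d1:8  d2:8  d3:5  d4:6  d5:0  d6:0 → peak 8
PKG3@5: d1:8  d2:8  d3:5  d4:3  d5:3  d6:0 → peak 8
PKG3@6: d1:8  d2:8  d3:5  d4:3  d5:0  d6:3 → peak 8
Best is PKG3@3, peak 8.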